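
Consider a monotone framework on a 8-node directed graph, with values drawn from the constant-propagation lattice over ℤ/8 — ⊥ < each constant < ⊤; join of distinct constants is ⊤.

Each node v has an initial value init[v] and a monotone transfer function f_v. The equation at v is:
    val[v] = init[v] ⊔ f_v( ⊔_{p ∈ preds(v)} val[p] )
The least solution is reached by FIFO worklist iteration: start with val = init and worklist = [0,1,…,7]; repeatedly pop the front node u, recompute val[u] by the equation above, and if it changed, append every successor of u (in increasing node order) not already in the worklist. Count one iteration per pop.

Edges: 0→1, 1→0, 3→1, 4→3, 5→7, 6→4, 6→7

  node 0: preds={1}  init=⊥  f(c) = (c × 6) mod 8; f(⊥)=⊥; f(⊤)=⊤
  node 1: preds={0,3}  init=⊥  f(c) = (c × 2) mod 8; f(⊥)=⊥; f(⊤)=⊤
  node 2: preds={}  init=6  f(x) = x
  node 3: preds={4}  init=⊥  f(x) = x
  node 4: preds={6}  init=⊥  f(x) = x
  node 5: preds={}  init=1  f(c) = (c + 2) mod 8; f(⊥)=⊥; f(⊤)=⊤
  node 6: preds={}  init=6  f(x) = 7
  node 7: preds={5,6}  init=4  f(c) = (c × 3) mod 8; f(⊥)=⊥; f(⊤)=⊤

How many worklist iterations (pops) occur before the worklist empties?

Trace (16 dequeues):
  [1] u=0 | in ⊥ | out ⊥ | ==
  [2] u=1 | in ⊥ | out ⊥ | ==
  [3] u=2 | in ⊥ | out 6 | ==
  [4] u=3 | in ⊥ | out ⊥ | ==
  [5] u=4 | in 6 | out 6 | prev ⊥ | push {3}
  [6] u=5 | in ⊥ | out 1 | ==
  [7] u=6 | in ⊥ | out ⊤ | prev 6 | push {4}
  [8] u=7 | in ⊤ | out ⊤ | prev 4 | push {}
  [9] u=3 | in 6 | out 6 | prev ⊥ | push {1}
  [10] u=4 | in ⊤ | out ⊤ | prev 6 | push {3}
  [11] u=1 | in 6 | out 4 | prev ⊥ | push {0}
  [12] u=3 | in ⊤ | out ⊤ | prev 6 | push {1}
  [13] u=0 | in 4 | out 0 | prev ⊥ | push {}
  [14] u=1 | in ⊤ | out ⊤ | prev 4 | push {0}
  [15] u=0 | in ⊤ | out ⊤ | prev 0 | push {1}
  [16] u=1 | in ⊤ | out ⊤ | ==

Converged values:
  [0] ⊤
  [1] ⊤
  [2] 6
  [3] ⊤
  [4] ⊤
  [5] 1
  [6] ⊤
  [7] ⊤

16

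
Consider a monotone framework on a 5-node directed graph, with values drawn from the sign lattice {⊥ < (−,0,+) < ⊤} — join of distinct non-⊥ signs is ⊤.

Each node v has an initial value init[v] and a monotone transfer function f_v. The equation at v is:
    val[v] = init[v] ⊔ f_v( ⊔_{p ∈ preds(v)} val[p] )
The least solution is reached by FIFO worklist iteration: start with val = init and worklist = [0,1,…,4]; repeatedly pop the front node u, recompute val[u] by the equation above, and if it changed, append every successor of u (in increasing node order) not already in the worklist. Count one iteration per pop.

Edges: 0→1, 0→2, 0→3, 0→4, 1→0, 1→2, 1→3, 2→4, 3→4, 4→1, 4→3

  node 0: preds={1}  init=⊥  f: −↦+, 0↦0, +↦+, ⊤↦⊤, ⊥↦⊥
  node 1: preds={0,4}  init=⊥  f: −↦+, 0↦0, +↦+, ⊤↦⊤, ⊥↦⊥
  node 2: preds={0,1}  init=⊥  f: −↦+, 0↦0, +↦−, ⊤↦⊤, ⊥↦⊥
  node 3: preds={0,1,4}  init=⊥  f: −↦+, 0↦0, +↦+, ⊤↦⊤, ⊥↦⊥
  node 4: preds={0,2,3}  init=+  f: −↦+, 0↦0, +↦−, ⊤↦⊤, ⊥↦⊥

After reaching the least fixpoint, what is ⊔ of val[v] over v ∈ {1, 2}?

⊤

Iteration log — 15 steps:
  step 1. node 0  ⊔preds=⊥  new=⊥  stable
  step 2. node 1  ⊔preds=+  new=+  old=⊥  +wl: 0
  step 3. node 2  ⊔preds=+  new=−  old=⊥  +wl: 
  step 4. node 3  ⊔preds=+  new=+  old=⊥  +wl: 
  step 5. node 4  ⊔preds=⊤  new=⊤  old=+  +wl: 1,3
  step 6. node 0  ⊔preds=+  new=+  old=⊥  +wl: 2,4
  step 7. node 1  ⊔preds=⊤  new=⊤  old=+  +wl: 0
  step 8. node 3  ⊔preds=⊤  new=⊤  old=+  +wl: 
  step 9. node 2  ⊔preds=⊤  new=⊤  old=−  +wl: 
  step 10. node 4  ⊔preds=⊤  new=⊤  stable
  step 11. node 0  ⊔preds=⊤  new=⊤  old=+  +wl: 1,2,3,4
  step 12. node 1  ⊔preds=⊤  new=⊤  stable
  step 13. node 2  ⊔preds=⊤  new=⊤  stable
  step 14. node 3  ⊔preds=⊤  new=⊤  stable
  step 15. node 4  ⊔preds=⊤  new=⊤  stable

Least fixpoint reached:
  node 0: ⊤
  node 1: ⊤
  node 2: ⊤
  node 3: ⊤
  node 4: ⊤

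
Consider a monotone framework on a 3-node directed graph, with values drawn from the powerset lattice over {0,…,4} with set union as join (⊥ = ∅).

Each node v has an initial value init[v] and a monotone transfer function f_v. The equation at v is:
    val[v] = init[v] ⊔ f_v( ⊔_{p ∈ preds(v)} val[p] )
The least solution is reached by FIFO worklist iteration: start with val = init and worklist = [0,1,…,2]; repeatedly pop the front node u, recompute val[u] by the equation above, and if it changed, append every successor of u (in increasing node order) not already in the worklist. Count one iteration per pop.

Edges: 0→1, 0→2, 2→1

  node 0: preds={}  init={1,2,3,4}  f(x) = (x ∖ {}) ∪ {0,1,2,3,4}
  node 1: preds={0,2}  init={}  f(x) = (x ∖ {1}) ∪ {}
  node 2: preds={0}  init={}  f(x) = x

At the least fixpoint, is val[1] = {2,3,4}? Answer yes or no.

Iteration log — 4 steps:
  step 1. node 0  ⊔preds={}  new={0,1,2,3,4}  old={1,2,3,4}  +wl: 
  step 2. node 1  ⊔preds={0,1,2,3,4}  new={0,2,3,4}  old={}  +wl: 
  step 3. node 2  ⊔preds={0,1,2,3,4}  new={0,1,2,3,4}  old={}  +wl: 1
  step 4. node 1  ⊔preds={0,1,2,3,4}  new={0,2,3,4}  stable

Least fixpoint reached:
  node 0: {0,1,2,3,4}
  node 1: {0,2,3,4}
  node 2: {0,1,2,3,4}

no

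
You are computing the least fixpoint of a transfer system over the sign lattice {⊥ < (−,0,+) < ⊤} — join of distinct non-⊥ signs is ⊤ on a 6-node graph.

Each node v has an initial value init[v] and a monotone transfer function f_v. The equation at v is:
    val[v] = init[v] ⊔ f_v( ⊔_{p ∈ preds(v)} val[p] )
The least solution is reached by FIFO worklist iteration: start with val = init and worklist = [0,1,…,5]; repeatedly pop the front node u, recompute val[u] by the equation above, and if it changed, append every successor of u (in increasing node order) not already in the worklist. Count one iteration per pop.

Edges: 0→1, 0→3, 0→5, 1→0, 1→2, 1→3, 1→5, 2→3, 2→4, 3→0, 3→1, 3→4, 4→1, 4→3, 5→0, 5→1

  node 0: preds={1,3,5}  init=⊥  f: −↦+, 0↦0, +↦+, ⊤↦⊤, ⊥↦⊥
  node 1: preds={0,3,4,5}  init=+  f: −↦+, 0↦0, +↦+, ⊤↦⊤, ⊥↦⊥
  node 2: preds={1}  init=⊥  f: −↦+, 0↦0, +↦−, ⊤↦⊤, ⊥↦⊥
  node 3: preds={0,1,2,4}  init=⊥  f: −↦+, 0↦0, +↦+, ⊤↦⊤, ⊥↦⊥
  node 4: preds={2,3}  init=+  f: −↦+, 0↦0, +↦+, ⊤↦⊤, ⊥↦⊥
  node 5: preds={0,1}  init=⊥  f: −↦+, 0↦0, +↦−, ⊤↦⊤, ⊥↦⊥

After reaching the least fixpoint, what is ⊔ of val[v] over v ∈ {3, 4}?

Worklist (15 pops):
  #1 pop 0: in=+ → + (was ⊥); enqueue []
  #2 pop 1: in=+ → + (no change)
  #3 pop 2: in=+ → − (was ⊥); enqueue []
  #4 pop 3: in=⊤ → ⊤ (was ⊥); enqueue [0,1]
  #5 pop 4: in=⊤ → ⊤ (was +); enqueue [3]
  #6 pop 5: in=+ → − (was ⊥); enqueue []
  #7 pop 0: in=⊤ → ⊤ (was +); enqueue [5]
  #8 pop 1: in=⊤ → ⊤ (was +); enqueue [0,2]
  #9 pop 3: in=⊤ → ⊤ (no change)
  #10 pop 5: in=⊤ → ⊤ (was −); enqueue [1]
  #11 pop 0: in=⊤ → ⊤ (no change)
  #12 pop 2: in=⊤ → ⊤ (was −); enqueue [3,4]
  #13 pop 1: in=⊤ → ⊤ (no change)
  #14 pop 3: in=⊤ → ⊤ (no change)
  #15 pop 4: in=⊤ → ⊤ (no change)

Fixpoint:
  val[0] = ⊤
  val[1] = ⊤
  val[2] = ⊤
  val[3] = ⊤
  val[4] = ⊤
  val[5] = ⊤

⊤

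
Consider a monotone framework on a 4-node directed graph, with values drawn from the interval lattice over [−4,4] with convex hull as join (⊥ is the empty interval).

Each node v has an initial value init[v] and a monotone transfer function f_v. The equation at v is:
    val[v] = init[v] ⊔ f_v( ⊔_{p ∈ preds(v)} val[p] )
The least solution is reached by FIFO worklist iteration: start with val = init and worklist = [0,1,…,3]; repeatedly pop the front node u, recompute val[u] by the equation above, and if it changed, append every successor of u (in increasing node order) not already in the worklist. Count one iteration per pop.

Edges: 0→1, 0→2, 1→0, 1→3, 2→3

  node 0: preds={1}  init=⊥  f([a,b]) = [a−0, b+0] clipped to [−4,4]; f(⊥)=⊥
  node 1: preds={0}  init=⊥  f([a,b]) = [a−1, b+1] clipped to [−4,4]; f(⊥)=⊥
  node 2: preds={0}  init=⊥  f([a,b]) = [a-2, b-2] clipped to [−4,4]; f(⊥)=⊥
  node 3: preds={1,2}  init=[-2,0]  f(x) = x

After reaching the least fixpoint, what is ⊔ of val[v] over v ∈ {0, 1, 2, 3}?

[-2,0]

Iteration log — 4 steps:
  step 1. node 0  ⊔preds=⊥  new=⊥  stable
  step 2. node 1  ⊔preds=⊥  new=⊥  stable
  step 3. node 2  ⊔preds=⊥  new=⊥  stable
  step 4. node 3  ⊔preds=⊥  new=[-2,0]  stable

Least fixpoint reached:
  node 0: ⊥
  node 1: ⊥
  node 2: ⊥
  node 3: [-2,0]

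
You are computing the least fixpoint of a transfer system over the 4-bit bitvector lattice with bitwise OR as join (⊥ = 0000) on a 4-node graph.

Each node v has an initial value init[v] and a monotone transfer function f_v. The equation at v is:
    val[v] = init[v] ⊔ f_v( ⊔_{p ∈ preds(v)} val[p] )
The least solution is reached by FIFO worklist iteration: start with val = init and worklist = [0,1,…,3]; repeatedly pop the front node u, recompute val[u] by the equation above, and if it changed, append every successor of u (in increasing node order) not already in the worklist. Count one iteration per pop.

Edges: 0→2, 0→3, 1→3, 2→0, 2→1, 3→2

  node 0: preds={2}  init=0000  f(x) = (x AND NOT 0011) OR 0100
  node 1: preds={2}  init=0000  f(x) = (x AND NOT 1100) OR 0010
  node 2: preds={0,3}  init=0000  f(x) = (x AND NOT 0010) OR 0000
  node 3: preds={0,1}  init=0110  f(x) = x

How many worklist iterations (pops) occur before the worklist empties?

6

Trace (6 dequeues):
  [1] u=0 | in 0000 | out 0100 | prev 0000 | push {}
  [2] u=1 | in 0000 | out 0010 | prev 0000 | push {}
  [3] u=2 | in 0110 | out 0100 | prev 0000 | push {0,1}
  [4] u=3 | in 0110 | out 0110 | ==
  [5] u=0 | in 0100 | out 0100 | ==
  [6] u=1 | in 0100 | out 0010 | ==

Converged values:
  [0] 0100
  [1] 0010
  [2] 0100
  [3] 0110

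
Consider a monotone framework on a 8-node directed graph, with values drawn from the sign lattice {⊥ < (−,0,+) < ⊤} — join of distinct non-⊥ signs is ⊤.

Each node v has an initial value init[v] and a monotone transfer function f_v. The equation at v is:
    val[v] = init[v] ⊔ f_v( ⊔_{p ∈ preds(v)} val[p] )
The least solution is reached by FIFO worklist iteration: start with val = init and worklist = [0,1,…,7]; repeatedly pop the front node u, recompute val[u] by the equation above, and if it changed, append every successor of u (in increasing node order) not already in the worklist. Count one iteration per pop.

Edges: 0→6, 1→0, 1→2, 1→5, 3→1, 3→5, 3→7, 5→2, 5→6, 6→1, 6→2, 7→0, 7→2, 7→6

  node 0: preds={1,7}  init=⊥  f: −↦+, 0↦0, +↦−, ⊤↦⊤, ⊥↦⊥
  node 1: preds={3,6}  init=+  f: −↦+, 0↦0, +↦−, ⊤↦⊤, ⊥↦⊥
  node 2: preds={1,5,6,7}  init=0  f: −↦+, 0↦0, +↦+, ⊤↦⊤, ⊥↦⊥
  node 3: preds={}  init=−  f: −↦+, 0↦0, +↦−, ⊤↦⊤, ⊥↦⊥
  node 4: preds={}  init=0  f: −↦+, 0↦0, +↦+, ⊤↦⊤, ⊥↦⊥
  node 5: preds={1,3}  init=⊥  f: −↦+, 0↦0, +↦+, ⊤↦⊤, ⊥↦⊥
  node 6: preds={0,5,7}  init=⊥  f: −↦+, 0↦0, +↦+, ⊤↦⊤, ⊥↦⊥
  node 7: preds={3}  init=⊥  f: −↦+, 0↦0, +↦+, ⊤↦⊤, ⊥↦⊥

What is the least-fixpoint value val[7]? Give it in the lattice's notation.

+

Worklist (14 pops):
  #1 pop 0: in=+ → − (was ⊥); enqueue []
  #2 pop 1: in=− → + (no change)
  #3 pop 2: in=+ → ⊤ (was 0); enqueue []
  #4 pop 3: in=⊥ → − (no change)
  #5 pop 4: in=⊥ → 0 (no change)
  #6 pop 5: in=⊤ → ⊤ (was ⊥); enqueue [2]
  #7 pop 6: in=⊤ → ⊤ (was ⊥); enqueue [1]
  #8 pop 7: in=− → + (was ⊥); enqueue [0,6]
  #9 pop 2: in=⊤ → ⊤ (no change)
  #10 pop 1: in=⊤ → ⊤ (was +); enqueue [2,5]
  #11 pop 0: in=⊤ → ⊤ (was −); enqueue []
  #12 pop 6: in=⊤ → ⊤ (no change)
  #13 pop 2: in=⊤ → ⊤ (no change)
  #14 pop 5: in=⊤ → ⊤ (no change)

Fixpoint:
  val[0] = ⊤
  val[1] = ⊤
  val[2] = ⊤
  val[3] = −
  val[4] = 0
  val[5] = ⊤
  val[6] = ⊤
  val[7] = +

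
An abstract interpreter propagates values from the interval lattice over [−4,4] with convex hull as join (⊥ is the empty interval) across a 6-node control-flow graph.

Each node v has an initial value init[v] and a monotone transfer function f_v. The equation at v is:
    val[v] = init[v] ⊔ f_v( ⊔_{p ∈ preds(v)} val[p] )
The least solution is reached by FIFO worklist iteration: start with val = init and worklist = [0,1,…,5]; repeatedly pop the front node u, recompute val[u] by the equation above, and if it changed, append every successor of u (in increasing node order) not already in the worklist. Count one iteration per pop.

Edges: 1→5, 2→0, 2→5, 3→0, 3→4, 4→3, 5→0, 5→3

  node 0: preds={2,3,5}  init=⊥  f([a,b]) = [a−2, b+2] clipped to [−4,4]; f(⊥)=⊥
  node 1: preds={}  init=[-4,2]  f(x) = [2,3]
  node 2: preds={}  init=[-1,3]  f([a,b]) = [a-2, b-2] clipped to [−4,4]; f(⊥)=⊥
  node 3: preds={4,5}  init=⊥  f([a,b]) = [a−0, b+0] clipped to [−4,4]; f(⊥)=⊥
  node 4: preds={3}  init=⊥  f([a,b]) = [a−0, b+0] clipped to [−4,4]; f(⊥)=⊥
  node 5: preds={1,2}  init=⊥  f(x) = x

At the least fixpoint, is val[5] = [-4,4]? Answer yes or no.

no

Iteration log — 11 steps:
  step 1. node 0  ⊔preds=[-1,3]  new=[-3,4]  old=⊥  +wl: 
  step 2. node 1  ⊔preds=⊥  new=[-4,3]  old=[-4,2]  +wl: 
  step 3. node 2  ⊔preds=⊥  new=[-1,3]  stable
  step 4. node 3  ⊔preds=⊥  new=⊥  stable
  step 5. node 4  ⊔preds=⊥  new=⊥  stable
  step 6. node 5  ⊔preds=[-4,3]  new=[-4,3]  old=⊥  +wl: 0,3
  step 7. node 0  ⊔preds=[-4,3]  new=[-4,4]  old=[-3,4]  +wl: 
  step 8. node 3  ⊔preds=[-4,3]  new=[-4,3]  old=⊥  +wl: 0,4
  step 9. node 0  ⊔preds=[-4,3]  new=[-4,4]  stable
  step 10. node 4  ⊔preds=[-4,3]  new=[-4,3]  old=⊥  +wl: 3
  step 11. node 3  ⊔preds=[-4,3]  new=[-4,3]  stable

Least fixpoint reached:
  node 0: [-4,4]
  node 1: [-4,3]
  node 2: [-1,3]
  node 3: [-4,3]
  node 4: [-4,3]
  node 5: [-4,3]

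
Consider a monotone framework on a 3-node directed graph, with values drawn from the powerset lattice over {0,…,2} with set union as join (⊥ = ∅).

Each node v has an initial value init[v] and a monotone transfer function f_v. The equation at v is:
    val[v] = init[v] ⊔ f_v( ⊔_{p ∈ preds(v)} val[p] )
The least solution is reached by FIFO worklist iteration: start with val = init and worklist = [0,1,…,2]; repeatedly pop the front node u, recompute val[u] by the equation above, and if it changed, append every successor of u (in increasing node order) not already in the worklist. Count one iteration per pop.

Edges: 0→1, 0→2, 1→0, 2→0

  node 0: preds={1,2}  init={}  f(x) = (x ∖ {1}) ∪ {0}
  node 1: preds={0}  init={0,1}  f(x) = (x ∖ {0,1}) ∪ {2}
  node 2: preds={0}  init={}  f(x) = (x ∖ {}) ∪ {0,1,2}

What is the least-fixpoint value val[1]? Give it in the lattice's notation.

{0,1,2}

Worklist (6 pops):
  #1 pop 0: in={0,1} → {0} (was {}); enqueue []
  #2 pop 1: in={0} → {0,1,2} (was {0,1}); enqueue [0]
  #3 pop 2: in={0} → {0,1,2} (was {}); enqueue []
  #4 pop 0: in={0,1,2} → {0,2} (was {0}); enqueue [1,2]
  #5 pop 1: in={0,2} → {0,1,2} (no change)
  #6 pop 2: in={0,2} → {0,1,2} (no change)

Fixpoint:
  val[0] = {0,2}
  val[1] = {0,1,2}
  val[2] = {0,1,2}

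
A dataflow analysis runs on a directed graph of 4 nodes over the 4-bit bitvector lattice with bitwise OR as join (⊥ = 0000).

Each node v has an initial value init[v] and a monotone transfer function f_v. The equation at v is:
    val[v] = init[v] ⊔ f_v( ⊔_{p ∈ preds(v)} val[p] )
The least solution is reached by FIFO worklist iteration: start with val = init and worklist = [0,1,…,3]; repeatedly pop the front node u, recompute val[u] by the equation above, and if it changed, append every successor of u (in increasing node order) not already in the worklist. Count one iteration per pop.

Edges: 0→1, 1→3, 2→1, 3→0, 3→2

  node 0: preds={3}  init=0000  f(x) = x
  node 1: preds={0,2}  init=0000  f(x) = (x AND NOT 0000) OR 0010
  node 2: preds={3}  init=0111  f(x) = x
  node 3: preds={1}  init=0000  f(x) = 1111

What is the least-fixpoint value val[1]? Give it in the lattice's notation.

1111

Trace (8 dequeues):
  [1] u=0 | in 0000 | out 0000 | ==
  [2] u=1 | in 0111 | out 0111 | prev 0000 | push {}
  [3] u=2 | in 0000 | out 0111 | ==
  [4] u=3 | in 0111 | out 1111 | prev 0000 | push {0,2}
  [5] u=0 | in 1111 | out 1111 | prev 0000 | push {1}
  [6] u=2 | in 1111 | out 1111 | prev 0111 | push {}
  [7] u=1 | in 1111 | out 1111 | prev 0111 | push {3}
  [8] u=3 | in 1111 | out 1111 | ==

Converged values:
  [0] 1111
  [1] 1111
  [2] 1111
  [3] 1111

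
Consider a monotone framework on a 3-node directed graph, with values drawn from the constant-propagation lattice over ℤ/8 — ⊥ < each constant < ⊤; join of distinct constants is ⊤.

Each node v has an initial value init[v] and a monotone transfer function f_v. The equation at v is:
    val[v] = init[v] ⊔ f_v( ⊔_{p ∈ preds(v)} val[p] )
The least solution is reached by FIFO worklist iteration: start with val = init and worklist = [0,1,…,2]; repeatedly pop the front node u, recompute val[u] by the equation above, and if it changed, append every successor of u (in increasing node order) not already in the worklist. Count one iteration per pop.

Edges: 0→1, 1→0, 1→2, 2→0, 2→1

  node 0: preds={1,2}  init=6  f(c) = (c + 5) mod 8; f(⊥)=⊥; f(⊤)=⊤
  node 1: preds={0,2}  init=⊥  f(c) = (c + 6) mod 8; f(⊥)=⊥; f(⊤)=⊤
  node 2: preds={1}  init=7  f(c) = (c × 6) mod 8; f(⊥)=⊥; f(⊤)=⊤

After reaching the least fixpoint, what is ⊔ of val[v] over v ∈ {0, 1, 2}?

Iteration log — 5 steps:
  step 1. node 0  ⊔preds=7  new=⊤  old=6  +wl: 
  step 2. node 1  ⊔preds=⊤  new=⊤  old=⊥  +wl: 0
  step 3. node 2  ⊔preds=⊤  new=⊤  old=7  +wl: 1
  step 4. node 0  ⊔preds=⊤  new=⊤  stable
  step 5. node 1  ⊔preds=⊤  new=⊤  stable

Least fixpoint reached:
  node 0: ⊤
  node 1: ⊤
  node 2: ⊤

⊤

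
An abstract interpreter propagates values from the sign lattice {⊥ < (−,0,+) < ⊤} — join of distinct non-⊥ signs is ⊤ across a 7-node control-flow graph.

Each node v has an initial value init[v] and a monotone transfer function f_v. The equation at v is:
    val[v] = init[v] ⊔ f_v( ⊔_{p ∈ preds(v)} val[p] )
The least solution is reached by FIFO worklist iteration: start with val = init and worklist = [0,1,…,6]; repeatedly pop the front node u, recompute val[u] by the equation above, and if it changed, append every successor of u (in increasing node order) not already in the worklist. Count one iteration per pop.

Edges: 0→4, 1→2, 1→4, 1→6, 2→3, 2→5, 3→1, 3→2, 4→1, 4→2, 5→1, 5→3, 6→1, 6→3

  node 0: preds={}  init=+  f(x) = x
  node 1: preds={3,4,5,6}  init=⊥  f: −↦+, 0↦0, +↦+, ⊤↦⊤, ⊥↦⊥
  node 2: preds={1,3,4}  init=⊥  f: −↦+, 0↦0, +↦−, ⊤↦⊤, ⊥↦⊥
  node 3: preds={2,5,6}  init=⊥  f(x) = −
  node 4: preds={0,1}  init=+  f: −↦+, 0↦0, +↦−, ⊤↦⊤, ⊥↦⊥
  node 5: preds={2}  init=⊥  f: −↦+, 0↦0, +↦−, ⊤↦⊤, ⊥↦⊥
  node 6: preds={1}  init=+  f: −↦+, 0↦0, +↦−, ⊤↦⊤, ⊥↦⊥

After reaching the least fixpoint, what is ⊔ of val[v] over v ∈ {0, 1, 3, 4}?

⊤

Iteration log — 15 steps:
  step 1. node 0  ⊔preds=⊥  new=+  stable
  step 2. node 1  ⊔preds=+  new=+  old=⊥  +wl: 
  step 3. node 2  ⊔preds=+  new=−  old=⊥  +wl: 
  step 4. node 3  ⊔preds=⊤  new=−  old=⊥  +wl: 1,2
  step 5. node 4  ⊔preds=+  new=⊤  old=+  +wl: 
  step 6. node 5  ⊔preds=−  new=+  old=⊥  +wl: 3
  step 7. node 6  ⊔preds=+  new=⊤  old=+  +wl: 
  step 8. node 1  ⊔preds=⊤  new=⊤  old=+  +wl: 4,6
  step 9. node 2  ⊔preds=⊤  new=⊤  old=−  +wl: 5
  step 10. node 3  ⊔preds=⊤  new=−  stable
  step 11. node 4  ⊔preds=⊤  new=⊤  stable
  step 12. node 6  ⊔preds=⊤  new=⊤  stable
  step 13. node 5  ⊔preds=⊤  new=⊤  old=+  +wl: 1,3
  step 14. node 1  ⊔preds=⊤  new=⊤  stable
  step 15. node 3  ⊔preds=⊤  new=−  stable

Least fixpoint reached:
  node 0: +
  node 1: ⊤
  node 2: ⊤
  node 3: −
  node 4: ⊤
  node 5: ⊤
  node 6: ⊤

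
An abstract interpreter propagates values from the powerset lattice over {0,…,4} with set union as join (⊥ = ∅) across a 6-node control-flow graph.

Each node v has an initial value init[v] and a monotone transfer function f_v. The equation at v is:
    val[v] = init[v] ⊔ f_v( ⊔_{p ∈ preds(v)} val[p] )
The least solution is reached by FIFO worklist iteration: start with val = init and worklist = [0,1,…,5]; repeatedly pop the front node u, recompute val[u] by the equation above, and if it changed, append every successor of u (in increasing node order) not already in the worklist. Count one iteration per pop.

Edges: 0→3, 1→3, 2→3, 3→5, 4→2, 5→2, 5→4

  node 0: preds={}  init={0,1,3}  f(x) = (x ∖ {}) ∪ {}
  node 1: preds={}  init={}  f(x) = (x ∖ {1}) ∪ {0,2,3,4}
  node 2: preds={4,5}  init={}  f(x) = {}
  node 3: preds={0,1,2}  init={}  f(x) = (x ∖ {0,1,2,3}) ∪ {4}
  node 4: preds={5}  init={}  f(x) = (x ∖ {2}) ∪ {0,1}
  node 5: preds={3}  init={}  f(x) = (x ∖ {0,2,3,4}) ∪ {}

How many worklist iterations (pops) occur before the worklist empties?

Trace (7 dequeues):
  [1] u=0 | in {} | out {0,1,3} | ==
  [2] u=1 | in {} | out {0,2,3,4} | prev {} | push {}
  [3] u=2 | in {} | out {} | ==
  [4] u=3 | in {0,1,2,3,4} | out {4} | prev {} | push {}
  [5] u=4 | in {} | out {0,1} | prev {} | push {2}
  [6] u=5 | in {4} | out {} | ==
  [7] u=2 | in {0,1} | out {} | ==

Converged values:
  [0] {0,1,3}
  [1] {0,2,3,4}
  [2] {}
  [3] {4}
  [4] {0,1}
  [5] {}

7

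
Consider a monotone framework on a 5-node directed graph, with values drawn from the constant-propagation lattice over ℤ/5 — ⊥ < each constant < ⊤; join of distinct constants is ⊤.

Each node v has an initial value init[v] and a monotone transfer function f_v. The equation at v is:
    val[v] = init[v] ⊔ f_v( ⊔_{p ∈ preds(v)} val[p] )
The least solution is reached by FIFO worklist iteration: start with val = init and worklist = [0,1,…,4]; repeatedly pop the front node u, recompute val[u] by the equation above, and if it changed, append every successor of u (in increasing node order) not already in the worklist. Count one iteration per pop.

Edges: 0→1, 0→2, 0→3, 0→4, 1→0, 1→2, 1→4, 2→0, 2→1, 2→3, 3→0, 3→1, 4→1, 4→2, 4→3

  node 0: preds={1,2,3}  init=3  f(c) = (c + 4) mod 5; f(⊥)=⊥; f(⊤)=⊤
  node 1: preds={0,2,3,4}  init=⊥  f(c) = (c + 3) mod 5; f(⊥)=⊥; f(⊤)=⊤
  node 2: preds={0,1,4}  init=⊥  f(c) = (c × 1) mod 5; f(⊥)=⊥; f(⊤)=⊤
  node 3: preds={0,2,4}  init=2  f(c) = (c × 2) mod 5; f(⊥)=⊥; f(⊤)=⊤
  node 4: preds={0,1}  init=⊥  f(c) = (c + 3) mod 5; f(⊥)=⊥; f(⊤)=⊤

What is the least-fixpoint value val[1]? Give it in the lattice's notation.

⊤

Iteration log — 9 steps:
  step 1. node 0  ⊔preds=2  new=⊤  old=3  +wl: 
  step 2. node 1  ⊔preds=⊤  new=⊤  old=⊥  +wl: 0
  step 3. node 2  ⊔preds=⊤  new=⊤  old=⊥  +wl: 1
  step 4. node 3  ⊔preds=⊤  new=⊤  old=2  +wl: 
  step 5. node 4  ⊔preds=⊤  new=⊤  old=⊥  +wl: 2,3
  step 6. node 0  ⊔preds=⊤  new=⊤  stable
  step 7. node 1  ⊔preds=⊤  new=⊤  stable
  step 8. node 2  ⊔preds=⊤  new=⊤  stable
  step 9. node 3  ⊔preds=⊤  new=⊤  stable

Least fixpoint reached:
  node 0: ⊤
  node 1: ⊤
  node 2: ⊤
  node 3: ⊤
  node 4: ⊤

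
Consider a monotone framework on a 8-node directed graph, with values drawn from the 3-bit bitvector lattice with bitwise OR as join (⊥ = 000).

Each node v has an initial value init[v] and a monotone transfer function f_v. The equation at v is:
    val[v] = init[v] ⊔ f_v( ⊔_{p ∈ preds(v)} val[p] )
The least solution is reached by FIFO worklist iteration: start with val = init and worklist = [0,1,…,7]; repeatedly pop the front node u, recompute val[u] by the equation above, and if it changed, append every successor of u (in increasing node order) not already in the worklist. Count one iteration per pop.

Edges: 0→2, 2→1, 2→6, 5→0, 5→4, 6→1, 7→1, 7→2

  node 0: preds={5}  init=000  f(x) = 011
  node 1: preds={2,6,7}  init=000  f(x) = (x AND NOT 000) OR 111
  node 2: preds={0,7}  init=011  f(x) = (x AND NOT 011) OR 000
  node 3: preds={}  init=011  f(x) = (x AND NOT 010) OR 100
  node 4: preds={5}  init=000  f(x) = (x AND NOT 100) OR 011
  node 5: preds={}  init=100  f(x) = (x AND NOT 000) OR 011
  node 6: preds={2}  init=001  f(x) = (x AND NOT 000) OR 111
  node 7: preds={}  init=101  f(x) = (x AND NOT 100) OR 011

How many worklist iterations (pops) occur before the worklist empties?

12

Worklist (12 pops):
  #1 pop 0: in=100 → 011 (was 000); enqueue []
  #2 pop 1: in=111 → 111 (was 000); enqueue []
  #3 pop 2: in=111 → 111 (was 011); enqueue [1]
  #4 pop 3: in=000 → 111 (was 011); enqueue []
  #5 pop 4: in=100 → 011 (was 000); enqueue []
  #6 pop 5: in=000 → 111 (was 100); enqueue [0,4]
  #7 pop 6: in=111 → 111 (was 001); enqueue []
  #8 pop 7: in=000 → 111 (was 101); enqueue [2]
  #9 pop 1: in=111 → 111 (no change)
  #10 pop 0: in=111 → 011 (no change)
  #11 pop 4: in=111 → 011 (no change)
  #12 pop 2: in=111 → 111 (no change)

Fixpoint:
  val[0] = 011
  val[1] = 111
  val[2] = 111
  val[3] = 111
  val[4] = 011
  val[5] = 111
  val[6] = 111
  val[7] = 111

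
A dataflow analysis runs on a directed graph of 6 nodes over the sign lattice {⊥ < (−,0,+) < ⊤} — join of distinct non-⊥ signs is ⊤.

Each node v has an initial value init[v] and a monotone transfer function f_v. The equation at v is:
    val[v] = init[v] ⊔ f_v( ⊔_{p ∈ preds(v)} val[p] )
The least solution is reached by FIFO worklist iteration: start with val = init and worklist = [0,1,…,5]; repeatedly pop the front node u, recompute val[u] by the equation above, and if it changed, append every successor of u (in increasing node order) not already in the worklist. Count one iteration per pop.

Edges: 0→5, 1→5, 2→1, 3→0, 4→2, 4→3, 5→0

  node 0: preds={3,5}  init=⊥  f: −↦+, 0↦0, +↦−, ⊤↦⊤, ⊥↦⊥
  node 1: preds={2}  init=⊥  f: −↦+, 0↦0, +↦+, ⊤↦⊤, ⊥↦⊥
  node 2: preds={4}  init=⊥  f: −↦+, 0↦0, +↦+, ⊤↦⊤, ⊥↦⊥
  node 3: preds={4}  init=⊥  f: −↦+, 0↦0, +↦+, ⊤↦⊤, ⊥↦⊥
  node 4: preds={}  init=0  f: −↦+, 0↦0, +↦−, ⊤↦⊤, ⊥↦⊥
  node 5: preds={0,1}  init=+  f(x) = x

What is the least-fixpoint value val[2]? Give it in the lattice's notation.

Iteration log — 9 steps:
  step 1. node 0  ⊔preds=+  new=−  old=⊥  +wl: 
  step 2. node 1  ⊔preds=⊥  new=⊥  stable
  step 3. node 2  ⊔preds=0  new=0  old=⊥  +wl: 1
  step 4. node 3  ⊔preds=0  new=0  old=⊥  +wl: 0
  step 5. node 4  ⊔preds=⊥  new=0  stable
  step 6. node 5  ⊔preds=−  new=⊤  old=+  +wl: 
  step 7. node 1  ⊔preds=0  new=0  old=⊥  +wl: 5
  step 8. node 0  ⊔preds=⊤  new=⊤  old=−  +wl: 
  step 9. node 5  ⊔preds=⊤  new=⊤  stable

Least fixpoint reached:
  node 0: ⊤
  node 1: 0
  node 2: 0
  node 3: 0
  node 4: 0
  node 5: ⊤

0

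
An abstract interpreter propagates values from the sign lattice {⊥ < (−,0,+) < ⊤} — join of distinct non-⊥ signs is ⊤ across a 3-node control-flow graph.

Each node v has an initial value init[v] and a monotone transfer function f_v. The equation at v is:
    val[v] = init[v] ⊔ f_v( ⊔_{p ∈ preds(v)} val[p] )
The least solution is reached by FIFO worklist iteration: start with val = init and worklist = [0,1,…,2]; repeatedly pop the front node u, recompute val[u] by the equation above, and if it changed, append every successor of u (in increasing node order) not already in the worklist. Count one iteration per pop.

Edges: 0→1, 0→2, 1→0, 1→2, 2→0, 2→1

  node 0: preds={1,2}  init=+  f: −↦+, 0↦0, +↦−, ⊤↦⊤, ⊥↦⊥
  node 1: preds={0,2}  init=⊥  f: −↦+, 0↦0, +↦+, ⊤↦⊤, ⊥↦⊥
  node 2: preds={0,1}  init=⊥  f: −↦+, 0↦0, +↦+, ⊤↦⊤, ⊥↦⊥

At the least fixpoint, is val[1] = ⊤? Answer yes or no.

Iteration log — 8 steps:
  step 1. node 0  ⊔preds=⊥  new=+  stable
  step 2. node 1  ⊔preds=+  new=+  old=⊥  +wl: 0
  step 3. node 2  ⊔preds=+  new=+  old=⊥  +wl: 1
  step 4. node 0  ⊔preds=+  new=⊤  old=+  +wl: 2
  step 5. node 1  ⊔preds=⊤  new=⊤  old=+  +wl: 0
  step 6. node 2  ⊔preds=⊤  new=⊤  old=+  +wl: 1
  step 7. node 0  ⊔preds=⊤  new=⊤  stable
  step 8. node 1  ⊔preds=⊤  new=⊤  stable

Least fixpoint reached:
  node 0: ⊤
  node 1: ⊤
  node 2: ⊤

yes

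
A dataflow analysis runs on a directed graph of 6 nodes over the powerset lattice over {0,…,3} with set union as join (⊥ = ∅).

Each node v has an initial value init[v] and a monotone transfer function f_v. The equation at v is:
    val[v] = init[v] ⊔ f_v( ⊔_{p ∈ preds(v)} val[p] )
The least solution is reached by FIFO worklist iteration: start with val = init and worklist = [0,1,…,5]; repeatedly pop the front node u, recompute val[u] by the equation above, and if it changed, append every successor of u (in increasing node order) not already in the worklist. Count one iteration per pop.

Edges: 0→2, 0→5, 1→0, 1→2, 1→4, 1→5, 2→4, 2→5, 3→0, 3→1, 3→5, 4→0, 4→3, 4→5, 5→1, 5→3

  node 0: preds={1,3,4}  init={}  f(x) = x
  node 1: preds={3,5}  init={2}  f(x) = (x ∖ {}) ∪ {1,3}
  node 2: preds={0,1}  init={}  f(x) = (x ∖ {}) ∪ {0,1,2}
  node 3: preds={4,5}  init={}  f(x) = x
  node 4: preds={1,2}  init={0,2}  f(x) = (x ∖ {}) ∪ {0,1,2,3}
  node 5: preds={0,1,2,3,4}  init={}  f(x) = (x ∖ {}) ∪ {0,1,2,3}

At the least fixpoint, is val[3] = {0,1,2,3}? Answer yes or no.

yes

Worklist (14 pops):
  #1 pop 0: in={0,2} → {0,2} (was {}); enqueue []
  #2 pop 1: in={} → {1,2,3} (was {2}); enqueue [0]
  #3 pop 2: in={0,1,2,3} → {0,1,2,3} (was {}); enqueue []
  #4 pop 3: in={0,2} → {0,2} (was {}); enqueue [1]
  #5 pop 4: in={0,1,2,3} → {0,1,2,3} (was {0,2}); enqueue [3]
  #6 pop 5: in={0,1,2,3} → {0,1,2,3} (was {}); enqueue []
  #7 pop 0: in={0,1,2,3} → {0,1,2,3} (was {0,2}); enqueue [2,5]
  #8 pop 1: in={0,1,2,3} → {0,1,2,3} (was {1,2,3}); enqueue [0,4]
  #9 pop 3: in={0,1,2,3} → {0,1,2,3} (was {0,2}); enqueue [1]
  #10 pop 2: in={0,1,2,3} → {0,1,2,3} (no change)
  #11 pop 5: in={0,1,2,3} → {0,1,2,3} (no change)
  #12 pop 0: in={0,1,2,3} → {0,1,2,3} (no change)
  #13 pop 4: in={0,1,2,3} → {0,1,2,3} (no change)
  #14 pop 1: in={0,1,2,3} → {0,1,2,3} (no change)

Fixpoint:
  val[0] = {0,1,2,3}
  val[1] = {0,1,2,3}
  val[2] = {0,1,2,3}
  val[3] = {0,1,2,3}
  val[4] = {0,1,2,3}
  val[5] = {0,1,2,3}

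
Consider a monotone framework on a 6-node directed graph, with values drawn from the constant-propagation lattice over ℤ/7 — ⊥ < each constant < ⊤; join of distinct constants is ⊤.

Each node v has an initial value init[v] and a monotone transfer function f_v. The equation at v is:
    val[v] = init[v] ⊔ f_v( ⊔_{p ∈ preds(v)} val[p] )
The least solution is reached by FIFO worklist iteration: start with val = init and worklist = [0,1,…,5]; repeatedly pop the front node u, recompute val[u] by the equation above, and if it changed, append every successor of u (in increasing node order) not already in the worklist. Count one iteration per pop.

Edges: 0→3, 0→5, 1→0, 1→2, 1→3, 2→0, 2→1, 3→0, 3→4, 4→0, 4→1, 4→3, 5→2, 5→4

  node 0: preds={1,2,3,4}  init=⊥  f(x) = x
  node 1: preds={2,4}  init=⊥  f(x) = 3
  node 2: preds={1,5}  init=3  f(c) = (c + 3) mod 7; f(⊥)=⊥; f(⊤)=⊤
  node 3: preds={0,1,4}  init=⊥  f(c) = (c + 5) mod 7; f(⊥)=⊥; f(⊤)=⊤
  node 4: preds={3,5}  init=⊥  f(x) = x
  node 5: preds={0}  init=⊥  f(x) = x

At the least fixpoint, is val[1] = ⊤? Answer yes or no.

no

Trace (17 dequeues):
  [1] u=0 | in 3 | out 3 | prev ⊥ | push {}
  [2] u=1 | in 3 | out 3 | prev ⊥ | push {0}
  [3] u=2 | in 3 | out ⊤ | prev 3 | push {1}
  [4] u=3 | in 3 | out 1 | prev ⊥ | push {}
  [5] u=4 | in 1 | out 1 | prev ⊥ | push {3}
  [6] u=5 | in 3 | out 3 | prev ⊥ | push {2,4}
  [7] u=0 | in ⊤ | out ⊤ | prev 3 | push {5}
  [8] u=1 | in ⊤ | out 3 | ==
  [9] u=3 | in ⊤ | out ⊤ | prev 1 | push {0}
  [10] u=2 | in 3 | out ⊤ | ==
  [11] u=4 | in ⊤ | out ⊤ | prev 1 | push {1,3}
  [12] u=5 | in ⊤ | out ⊤ | prev 3 | push {2,4}
  [13] u=0 | in ⊤ | out ⊤ | ==
  [14] u=1 | in ⊤ | out 3 | ==
  [15] u=3 | in ⊤ | out ⊤ | ==
  [16] u=2 | in ⊤ | out ⊤ | ==
  [17] u=4 | in ⊤ | out ⊤ | ==

Converged values:
  [0] ⊤
  [1] 3
  [2] ⊤
  [3] ⊤
  [4] ⊤
  [5] ⊤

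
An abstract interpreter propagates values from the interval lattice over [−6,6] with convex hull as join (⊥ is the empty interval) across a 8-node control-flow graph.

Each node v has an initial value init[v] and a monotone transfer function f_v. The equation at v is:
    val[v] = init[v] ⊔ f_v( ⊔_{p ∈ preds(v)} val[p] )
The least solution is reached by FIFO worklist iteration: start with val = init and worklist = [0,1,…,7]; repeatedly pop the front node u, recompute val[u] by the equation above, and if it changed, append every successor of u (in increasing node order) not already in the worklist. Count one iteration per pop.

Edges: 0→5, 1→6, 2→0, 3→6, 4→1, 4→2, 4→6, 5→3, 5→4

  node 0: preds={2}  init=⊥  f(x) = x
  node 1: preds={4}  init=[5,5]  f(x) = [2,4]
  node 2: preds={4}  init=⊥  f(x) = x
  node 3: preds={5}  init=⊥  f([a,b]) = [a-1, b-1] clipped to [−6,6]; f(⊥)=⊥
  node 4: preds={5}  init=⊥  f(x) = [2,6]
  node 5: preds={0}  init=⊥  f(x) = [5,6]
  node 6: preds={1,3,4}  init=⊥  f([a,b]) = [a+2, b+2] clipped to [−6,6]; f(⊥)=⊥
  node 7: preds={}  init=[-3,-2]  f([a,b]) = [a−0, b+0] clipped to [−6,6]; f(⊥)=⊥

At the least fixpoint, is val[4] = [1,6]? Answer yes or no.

Trace (15 dequeues):
  [1] u=0 | in ⊥ | out ⊥ | ==
  [2] u=1 | in ⊥ | out [2,5] | prev [5,5] | push {}
  [3] u=2 | in ⊥ | out ⊥ | ==
  [4] u=3 | in ⊥ | out ⊥ | ==
  [5] u=4 | in ⊥ | out [2,6] | prev ⊥ | push {1,2}
  [6] u=5 | in ⊥ | out [5,6] | prev ⊥ | push {3,4}
  [7] u=6 | in [2,6] | out [4,6] | prev ⊥ | push {}
  [8] u=7 | in ⊥ | out [-3,-2] | ==
  [9] u=1 | in [2,6] | out [2,5] | ==
  [10] u=2 | in [2,6] | out [2,6] | prev ⊥ | push {0}
  [11] u=3 | in [5,6] | out [4,5] | prev ⊥ | push {6}
  [12] u=4 | in [5,6] | out [2,6] | ==
  [13] u=0 | in [2,6] | out [2,6] | prev ⊥ | push {5}
  [14] u=6 | in [2,6] | out [4,6] | ==
  [15] u=5 | in [2,6] | out [5,6] | ==

Converged values:
  [0] [2,6]
  [1] [2,5]
  [2] [2,6]
  [3] [4,5]
  [4] [2,6]
  [5] [5,6]
  [6] [4,6]
  [7] [-3,-2]

no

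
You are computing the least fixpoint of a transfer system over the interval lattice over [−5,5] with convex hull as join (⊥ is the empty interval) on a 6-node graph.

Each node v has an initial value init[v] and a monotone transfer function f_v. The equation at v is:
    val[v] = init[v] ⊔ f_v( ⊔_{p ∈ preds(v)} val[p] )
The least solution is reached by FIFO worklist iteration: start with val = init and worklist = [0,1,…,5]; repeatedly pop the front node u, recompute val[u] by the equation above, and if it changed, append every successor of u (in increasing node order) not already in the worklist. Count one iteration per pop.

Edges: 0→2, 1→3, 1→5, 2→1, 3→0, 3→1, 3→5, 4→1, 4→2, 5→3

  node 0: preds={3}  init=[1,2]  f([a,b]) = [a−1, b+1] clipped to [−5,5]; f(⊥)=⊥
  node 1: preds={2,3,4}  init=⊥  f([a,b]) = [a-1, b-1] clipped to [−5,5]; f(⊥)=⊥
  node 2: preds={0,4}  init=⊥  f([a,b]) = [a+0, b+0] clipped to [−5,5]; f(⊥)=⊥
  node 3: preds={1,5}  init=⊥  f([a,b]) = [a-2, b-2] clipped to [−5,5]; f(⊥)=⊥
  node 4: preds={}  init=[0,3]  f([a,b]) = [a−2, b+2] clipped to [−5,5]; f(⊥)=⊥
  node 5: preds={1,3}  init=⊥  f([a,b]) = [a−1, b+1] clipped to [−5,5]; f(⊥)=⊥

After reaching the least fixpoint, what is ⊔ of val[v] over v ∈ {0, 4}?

[-5,3]

Trace (17 dequeues):
  [1] u=0 | in ⊥ | out [1,2] | ==
  [2] u=1 | in [0,3] | out [-1,2] | prev ⊥ | push {}
  [3] u=2 | in [0,3] | out [0,3] | prev ⊥ | push {1}
  [4] u=3 | in [-1,2] | out [-3,0] | prev ⊥ | push {0}
  [5] u=4 | in ⊥ | out [0,3] | ==
  [6] u=5 | in [-3,2] | out [-4,3] | prev ⊥ | push {3}
  [7] u=1 | in [-3,3] | out [-4,2] | prev [-1,2] | push {5}
  [8] u=0 | in [-3,0] | out [-4,2] | prev [1,2] | push {2}
  [9] u=3 | in [-4,3] | out [-5,1] | prev [-3,0] | push {0,1}
  [10] u=5 | in [-5,2] | out [-5,3] | prev [-4,3] | push {3}
  [11] u=2 | in [-4,3] | out [-4,3] | prev [0,3] | push {}
  [12] u=0 | in [-5,1] | out [-5,2] | prev [-4,2] | push {2}
  [13] u=1 | in [-5,3] | out [-5,2] | prev [-4,2] | push {5}
  [14] u=3 | in [-5,3] | out [-5,1] | ==
  [15] u=2 | in [-5,3] | out [-5,3] | prev [-4,3] | push {1}
  [16] u=5 | in [-5,2] | out [-5,3] | ==
  [17] u=1 | in [-5,3] | out [-5,2] | ==

Converged values:
  [0] [-5,2]
  [1] [-5,2]
  [2] [-5,3]
  [3] [-5,1]
  [4] [0,3]
  [5] [-5,3]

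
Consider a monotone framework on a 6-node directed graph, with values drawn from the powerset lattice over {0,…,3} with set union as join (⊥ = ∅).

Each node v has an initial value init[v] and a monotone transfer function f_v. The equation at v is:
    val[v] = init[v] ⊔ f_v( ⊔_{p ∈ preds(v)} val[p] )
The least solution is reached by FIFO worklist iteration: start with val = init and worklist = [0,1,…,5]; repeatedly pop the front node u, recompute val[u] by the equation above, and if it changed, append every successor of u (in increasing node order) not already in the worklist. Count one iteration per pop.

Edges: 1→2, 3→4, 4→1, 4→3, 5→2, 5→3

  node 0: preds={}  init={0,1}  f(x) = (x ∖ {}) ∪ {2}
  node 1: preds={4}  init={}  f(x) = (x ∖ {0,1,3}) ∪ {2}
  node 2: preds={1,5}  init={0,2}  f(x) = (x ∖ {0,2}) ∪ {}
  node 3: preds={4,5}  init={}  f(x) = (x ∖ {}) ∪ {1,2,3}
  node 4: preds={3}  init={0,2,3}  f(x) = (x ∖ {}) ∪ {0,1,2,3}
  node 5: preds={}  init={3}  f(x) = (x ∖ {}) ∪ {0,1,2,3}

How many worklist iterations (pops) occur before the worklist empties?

Iteration log — 9 steps:
  step 1. node 0  ⊔preds={}  new={0,1,2}  old={0,1}  +wl: 
  step 2. node 1  ⊔preds={0,2,3}  new={2}  old={}  +wl: 
  step 3. node 2  ⊔preds={2,3}  new={0,2,3}  old={0,2}  +wl: 
  step 4. node 3  ⊔preds={0,2,3}  new={0,1,2,3}  old={}  +wl: 
  step 5. node 4  ⊔preds={0,1,2,3}  new={0,1,2,3}  old={0,2,3}  +wl: 1,3
  step 6. node 5  ⊔preds={}  new={0,1,2,3}  old={3}  +wl: 2
  step 7. node 1  ⊔preds={0,1,2,3}  new={2}  stable
  step 8. node 3  ⊔preds={0,1,2,3}  new={0,1,2,3}  stable
  step 9. node 2  ⊔preds={0,1,2,3}  new={0,1,2,3}  old={0,2,3}  +wl: 

Least fixpoint reached:
  node 0: {0,1,2}
  node 1: {2}
  node 2: {0,1,2,3}
  node 3: {0,1,2,3}
  node 4: {0,1,2,3}
  node 5: {0,1,2,3}

9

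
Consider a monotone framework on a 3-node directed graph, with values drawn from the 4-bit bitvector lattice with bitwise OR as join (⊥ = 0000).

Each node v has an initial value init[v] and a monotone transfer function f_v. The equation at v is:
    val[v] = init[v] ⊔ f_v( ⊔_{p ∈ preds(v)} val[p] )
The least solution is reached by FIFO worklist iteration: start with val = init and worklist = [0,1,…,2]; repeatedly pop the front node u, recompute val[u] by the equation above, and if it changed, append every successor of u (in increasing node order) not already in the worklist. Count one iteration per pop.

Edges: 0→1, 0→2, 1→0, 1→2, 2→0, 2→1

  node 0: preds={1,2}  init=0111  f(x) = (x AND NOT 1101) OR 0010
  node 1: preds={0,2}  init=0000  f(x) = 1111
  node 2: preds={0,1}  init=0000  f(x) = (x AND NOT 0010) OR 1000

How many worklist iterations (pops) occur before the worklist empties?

5

Trace (5 dequeues):
  [1] u=0 | in 0000 | out 0111 | ==
  [2] u=1 | in 0111 | out 1111 | prev 0000 | push {0}
  [3] u=2 | in 1111 | out 1101 | prev 0000 | push {1}
  [4] u=0 | in 1111 | out 0111 | ==
  [5] u=1 | in 1111 | out 1111 | ==

Converged values:
  [0] 0111
  [1] 1111
  [2] 1101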